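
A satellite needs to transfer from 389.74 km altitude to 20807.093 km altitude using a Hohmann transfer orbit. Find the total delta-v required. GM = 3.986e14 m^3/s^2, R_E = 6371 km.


r1 = 6760.7400 km = 6.76074e+06 m
r2 = 27178.0930 km = 2.7178093e+07 m
dv1 = sqrt(mu/r1)*(sqrt(2*r2/(r1+r2)) - 1) = 2038.9296 m/s
dv2 = sqrt(mu/r2)*(1 - sqrt(2*r1/(r1+r2))) = 1412.3937 m/s
total dv = |dv1| + |dv2| = 2038.9296 + 1412.3937 = 3451.3233 m/s = 3.4513 km/s

3.4513 km/s


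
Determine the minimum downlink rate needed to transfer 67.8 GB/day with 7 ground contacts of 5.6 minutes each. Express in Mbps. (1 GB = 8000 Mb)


total contact time = 7 * 5.6 * 60 = 2352.0000 s
data = 67.8 GB = 542400.0000 Mb
rate = 542400.0000 / 2352.0000 = 230.6122 Mbps

230.6122 Mbps


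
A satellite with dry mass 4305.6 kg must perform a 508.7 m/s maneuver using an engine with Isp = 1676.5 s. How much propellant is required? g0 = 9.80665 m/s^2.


ve = Isp * g0 = 1676.5 * 9.80665 = 16440.848725 m/s
mass ratio = exp(dv/ve) = exp(508.7/16440.848725) = 1.03142488
m_prop = m_dry * (mr - 1) = 4305.6 * (1.03142488 - 1)
m_prop = 135.3030 kg

135.3030 kg


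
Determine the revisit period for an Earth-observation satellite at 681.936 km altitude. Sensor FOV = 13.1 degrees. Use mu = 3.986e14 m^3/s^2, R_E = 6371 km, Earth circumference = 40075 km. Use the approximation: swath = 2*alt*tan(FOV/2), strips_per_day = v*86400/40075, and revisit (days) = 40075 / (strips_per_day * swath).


swath = 2*681.936*tan(0.1143191) = 156.5994 km
v = sqrt(mu/r) = 7517.6772 m/s = 7.5177 km/s
strips/day = v*86400/40075 = 7.5177*86400/40075 = 16.2078
coverage/day = strips * swath = 16.2078 * 156.5994 = 2538.1300 km
revisit = 40075 / 2538.1300 = 15.7892 days

15.7892 days


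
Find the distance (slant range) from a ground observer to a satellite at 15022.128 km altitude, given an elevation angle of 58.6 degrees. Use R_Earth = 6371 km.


h = 15022.128 km, el = 58.6 deg
d = -R_E*sin(el) + sqrt((R_E*sin(el))^2 + 2*R_E*h + h^2)
d = -6371.0000*sin(1.0228) + sqrt((6371.0000*0.8535508)^2 + 2*6371.0000*15022.128 + 15022.128^2)
d = 15696.0721 km

15696.0721 km


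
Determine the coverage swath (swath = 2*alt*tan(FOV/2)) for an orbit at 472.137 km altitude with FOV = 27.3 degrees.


FOV = 27.3 deg = 0.4764749 rad
swath = 2 * alt * tan(FOV/2) = 2 * 472.137 * tan(0.2382374)
swath = 2 * 472.137 * 0.2428494
swath = 229.3164 km

229.3164 km


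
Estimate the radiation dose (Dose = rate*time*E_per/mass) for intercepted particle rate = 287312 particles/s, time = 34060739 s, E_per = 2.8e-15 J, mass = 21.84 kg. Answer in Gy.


Total energy deposited = rate * time * E_per
  = 287312 * 34060739 * 2.8e-15 = 0.02740097 J
Dose = E_total / mass = 0.02740097 / 21.84
Dose = 0.001254623 Gy

0.0013 Gy


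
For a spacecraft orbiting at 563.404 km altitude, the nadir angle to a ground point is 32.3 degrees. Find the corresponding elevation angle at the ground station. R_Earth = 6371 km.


r = R_E + alt = 6934.4040 km
Law of sines in the satellite / Earth-center / ground-point triangle:
  sin(nadir)/R_E = sin(90 + el)/r  =>  cos(el) = (r/R_E)*sin(nadir)
cos(el) = (6934.4040 / 6371.0000) * sin(32.3 deg) = 0.5816065
el = arccos(0.5816065) = 54.4364 deg
(Earth-central angle = 90 - nadir - el = 3.2636 deg)

54.4364 degrees


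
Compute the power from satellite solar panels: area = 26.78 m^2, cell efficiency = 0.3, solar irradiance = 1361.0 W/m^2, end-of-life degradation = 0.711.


P = area * eta * S * degradation
P = 26.78 * 0.3 * 1361.0 * 0.711
P = 7774.2688 W

7774.2688 W


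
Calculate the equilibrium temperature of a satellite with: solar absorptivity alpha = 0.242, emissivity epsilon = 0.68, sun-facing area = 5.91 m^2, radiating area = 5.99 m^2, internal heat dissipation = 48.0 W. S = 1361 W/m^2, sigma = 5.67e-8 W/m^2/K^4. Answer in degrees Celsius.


Numerator = alpha*S*A_sun + Q_int = 0.242*1361*5.91 + 48.0 = 1994.5294 W
Denominator = eps*sigma*A_rad = 0.68*5.67e-8*5.99 = 2.3095044e-07 W/K^4
T^4 = 8.6361793e+09 K^4
T = 304.8459 K = 31.6959 C

31.6959 degrees Celsius


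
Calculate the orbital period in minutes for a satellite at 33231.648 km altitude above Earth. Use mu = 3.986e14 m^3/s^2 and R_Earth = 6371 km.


r = 39602.6480 km = 3.9602648e+07 m
T = 2*pi*sqrt(r^3/mu) = 2*pi*sqrt(6.2111594e+22 / 3.986e14)
T = 78432.7712 s = 1307.2129 min

1307.2129 minutes


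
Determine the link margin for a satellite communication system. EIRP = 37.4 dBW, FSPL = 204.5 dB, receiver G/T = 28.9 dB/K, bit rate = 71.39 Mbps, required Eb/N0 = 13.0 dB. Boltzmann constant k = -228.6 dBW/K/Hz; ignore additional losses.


C/N0 = EIRP - FSPL + G/T - k = 37.4 - 204.5 + 28.9 - (-228.6)
C/N0 = 90.4000 dB-Hz
R_b = 71.39 Mbps = 7.139e+07 bps -> 10*log10(R_b) = 78.5364 dB-Hz
Eb/N0 = C/N0 - 10*log10(R_b) = 90.4000 - 78.5364 = 11.8636 dB
Margin = Eb/N0 - Eb/N0_req = 11.8636 - 13.0 = -1.1364 dB (negative margin: link does not close)

-1.1364 dB


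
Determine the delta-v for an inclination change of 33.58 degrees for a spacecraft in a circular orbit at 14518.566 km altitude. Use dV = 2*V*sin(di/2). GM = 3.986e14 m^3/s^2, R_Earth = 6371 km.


r = 20889.5660 km = 2.0889566e+07 m
V = sqrt(mu/r) = 4368.2143 m/s
di = 33.58 deg = 0.5860816 rad
dV = 2*V*sin(di/2) = 2*4368.2143*sin(0.2930408)
dV = 2523.6459 m/s = 2.5236 km/s

2.5236 km/s


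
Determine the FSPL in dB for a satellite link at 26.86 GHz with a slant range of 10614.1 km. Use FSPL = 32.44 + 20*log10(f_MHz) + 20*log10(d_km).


f = 26.86 GHz = 26860.0000 MHz
d = 10614.1 km
FSPL = 32.44 + 20*log10(26860.0000) + 20*log10(10614.1)
FSPL = 32.44 + 88.5821 + 80.5177
FSPL = 201.5398 dB

201.5398 dB


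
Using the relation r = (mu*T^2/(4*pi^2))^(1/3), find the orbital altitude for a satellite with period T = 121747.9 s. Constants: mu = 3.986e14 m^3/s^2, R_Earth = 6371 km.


T = 121747.9 s
r = (mu*T^2/(4*pi^2))^(1/3) = (3.986e14 * 121747.9^2 / (4*pi^2))^(1/3)
r = 5.309254e+07 m = 53092.5403 km
alt = r - R_E = 53092.5403 - 6371 = 46721.5403 km

46721.5403 km


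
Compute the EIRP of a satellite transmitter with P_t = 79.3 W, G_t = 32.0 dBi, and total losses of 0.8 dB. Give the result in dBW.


Pt = 79.3 W = 18.9927 dBW
EIRP = Pt_dBW + Gt - losses = 18.9927 + 32.0 - 0.8 = 50.1927 dBW

50.1927 dBW


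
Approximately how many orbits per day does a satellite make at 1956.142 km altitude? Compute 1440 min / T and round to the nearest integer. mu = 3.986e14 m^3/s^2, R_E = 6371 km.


r = 8.327142e+06 m
T = 2*pi*sqrt(r^3/mu) = 7562.3222 s = 126.0387 min
revs/day = 1440 / 126.0387 = 11.4251
Rounded: 11 revolutions per day

11 revolutions per day


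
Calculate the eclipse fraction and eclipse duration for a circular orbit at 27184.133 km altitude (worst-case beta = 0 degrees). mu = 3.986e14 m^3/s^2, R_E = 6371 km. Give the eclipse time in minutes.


r = 33555.1330 km
T = 1019.5263 min
Eclipse fraction = arcsin(R_E/r)/pi = arcsin(6371.0000/33555.1330)/pi
= arcsin(0.1898666)/pi = 0.06080556
Eclipse duration = 0.06080556 * 1019.5263 = 61.9929 min

61.9929 minutes


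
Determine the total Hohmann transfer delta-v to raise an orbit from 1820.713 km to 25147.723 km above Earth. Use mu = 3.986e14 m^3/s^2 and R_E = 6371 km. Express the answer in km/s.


r1 = 8191.7130 km = 8.191713e+06 m
r2 = 31518.7230 km = 3.1518723e+07 m
dv1 = sqrt(mu/r1)*(sqrt(2*r2/(r1+r2)) - 1) = 1813.1778 m/s
dv2 = sqrt(mu/r2)*(1 - sqrt(2*r1/(r1+r2))) = 1271.9837 m/s
total dv = |dv1| + |dv2| = 1813.1778 + 1271.9837 = 3085.1615 m/s = 3.0852 km/s

3.0852 km/s


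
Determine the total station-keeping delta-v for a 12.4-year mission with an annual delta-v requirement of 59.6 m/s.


dV = rate * years = 59.6 * 12.4
dV = 739.0400 m/s

739.0400 m/s


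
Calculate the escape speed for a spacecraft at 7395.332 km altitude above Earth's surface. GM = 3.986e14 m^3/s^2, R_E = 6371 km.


r = 6371.0 + 7395.332 = 13766.3320 km = 1.3766332e+07 m
v_esc = sqrt(2*mu/r) = sqrt(2*3.986e14 / 1.3766332e+07)
v_esc = 7609.8225 m/s = 7.6098 km/s

7.6098 km/s


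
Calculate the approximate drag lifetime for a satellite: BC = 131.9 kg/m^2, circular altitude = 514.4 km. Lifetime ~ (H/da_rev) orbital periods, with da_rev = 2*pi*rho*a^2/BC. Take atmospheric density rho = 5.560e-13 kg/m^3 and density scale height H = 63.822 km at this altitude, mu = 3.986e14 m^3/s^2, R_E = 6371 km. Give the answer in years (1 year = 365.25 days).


a = R_E + alt = 6885.4000 km = 6.8854e+06 m
da_rev = 2*pi*rho*a^2/BC = 2*pi*5.560e-13*(6.8854e+06)^2/131.9 = 1.255649 m per revolution
N = H/da_rev = 63822.0000 m / 1.255649 m = 50827.9033 revolutions
P = 2*pi*sqrt(a^3/mu) = 5685.9755 s
lifetime = N*P = 50827.9033 * 5685.9755 = 2.8900621e+08 s = 3344.9793 days
years = 3344.9793 / 365.25 = 9.1581 years

9.1581 years


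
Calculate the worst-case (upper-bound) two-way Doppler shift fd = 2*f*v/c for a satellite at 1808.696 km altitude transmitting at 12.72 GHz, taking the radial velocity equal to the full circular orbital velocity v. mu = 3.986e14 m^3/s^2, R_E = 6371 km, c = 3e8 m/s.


r = 8.179696e+06 m
v = sqrt(mu/r) = 6980.7175 m/s (worst-case radial velocity)
f = 12.72 GHz = 1.272e+10 Hz
fd = 2*f*v/c = 2*1.272e+10*6980.7175/3.0e+08
fd = 591964.8473 Hz

591964.8473 Hz


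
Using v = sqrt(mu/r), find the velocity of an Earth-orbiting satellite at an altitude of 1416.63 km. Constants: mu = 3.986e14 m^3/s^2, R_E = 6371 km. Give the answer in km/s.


r = R_E + alt = 6371.0 + 1416.63 = 7787.6300 km = 7.78763e+06 m
v = sqrt(mu/r) = sqrt(3.986e14 / 7.78763e+06) = 7154.2810 m/s = 7.1543 km/s

7.1543 km/s


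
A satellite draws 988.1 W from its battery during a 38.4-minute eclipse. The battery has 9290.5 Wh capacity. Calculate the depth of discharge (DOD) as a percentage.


E_used = P * t / 60 = 988.1 * 38.4 / 60 = 632.3840 Wh
DOD = E_used / E_total * 100 = 632.3840 / 9290.5 * 100
DOD = 6.8068 %

6.8068 %


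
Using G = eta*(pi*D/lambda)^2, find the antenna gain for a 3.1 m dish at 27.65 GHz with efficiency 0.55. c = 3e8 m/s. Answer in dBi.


lambda = c/f = 3e8 / 2.765e+10 = 0.01084991 m
G = eta*(pi*D/lambda)^2 = 0.55*(pi*3.1/0.01084991)^2
G = 443132.4810 (linear)
G = 10*log10(443132.4810) = 56.4653 dBi

56.4653 dBi


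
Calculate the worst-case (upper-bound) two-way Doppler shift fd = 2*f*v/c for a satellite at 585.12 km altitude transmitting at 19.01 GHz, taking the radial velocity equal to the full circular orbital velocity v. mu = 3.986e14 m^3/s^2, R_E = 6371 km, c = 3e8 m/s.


r = 6.95612e+06 m
v = sqrt(mu/r) = 7569.8124 m/s (worst-case radial velocity)
f = 19.01 GHz = 1.901e+10 Hz
fd = 2*f*v/c = 2*1.901e+10*7569.8124/3.0e+08
fd = 959347.5533 Hz

959347.5533 Hz


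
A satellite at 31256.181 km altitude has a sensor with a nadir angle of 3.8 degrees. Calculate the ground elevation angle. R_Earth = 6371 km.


r = R_E + alt = 37627.1810 km
Law of sines in the satellite / Earth-center / ground-point triangle:
  sin(nadir)/R_E = sin(90 + el)/r  =>  cos(el) = (r/R_E)*sin(nadir)
cos(el) = (37627.1810 / 6371.0000) * sin(3.8 deg) = 0.3914142
el = arccos(0.3914142) = 66.9575 deg
(Earth-central angle = 90 - nadir - el = 19.2425 deg)

66.9575 degrees


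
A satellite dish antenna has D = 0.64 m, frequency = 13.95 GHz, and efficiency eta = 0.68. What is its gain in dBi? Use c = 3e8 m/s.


lambda = c/f = 3e8 / 1.395e+10 = 0.02150538 m
G = eta*(pi*D/lambda)^2 = 0.68*(pi*0.64/0.02150538)^2
G = 5943.9413 (linear)
G = 10*log10(5943.9413) = 37.7407 dBi

37.7407 dBi


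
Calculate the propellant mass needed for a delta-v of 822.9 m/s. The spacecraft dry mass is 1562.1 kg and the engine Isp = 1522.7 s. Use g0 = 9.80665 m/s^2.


ve = Isp * g0 = 1522.7 * 9.80665 = 14932.585955 m/s
mass ratio = exp(dv/ve) = exp(822.9/14932.585955) = 1.05665438
m_prop = m_dry * (mr - 1) = 1562.1 * (1.05665438 - 1)
m_prop = 88.4998 kg

88.4998 kg


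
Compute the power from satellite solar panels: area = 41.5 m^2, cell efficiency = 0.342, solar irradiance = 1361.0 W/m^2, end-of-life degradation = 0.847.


P = area * eta * S * degradation
P = 41.5 * 0.342 * 1361.0 * 0.847
P = 16361.2220 W

16361.2220 W


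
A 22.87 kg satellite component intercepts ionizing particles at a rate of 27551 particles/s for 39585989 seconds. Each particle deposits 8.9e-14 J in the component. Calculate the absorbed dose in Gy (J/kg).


Total energy deposited = rate * time * E_per
  = 27551 * 39585989 * 8.9e-14 = 0.09706639 J
Dose = E_total / mass = 0.09706639 / 22.87
Dose = 0.004244267 Gy

0.0042 Gy


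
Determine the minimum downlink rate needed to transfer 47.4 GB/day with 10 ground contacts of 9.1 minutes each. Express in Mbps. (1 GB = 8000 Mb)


total contact time = 10 * 9.1 * 60 = 5460.0000 s
data = 47.4 GB = 379200.0000 Mb
rate = 379200.0000 / 5460.0000 = 69.4505 Mbps

69.4505 Mbps


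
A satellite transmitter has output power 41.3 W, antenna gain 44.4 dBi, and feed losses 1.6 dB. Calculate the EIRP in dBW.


Pt = 41.3 W = 16.1595 dBW
EIRP = Pt_dBW + Gt - losses = 16.1595 + 44.4 - 1.6 = 58.9595 dBW

58.9595 dBW


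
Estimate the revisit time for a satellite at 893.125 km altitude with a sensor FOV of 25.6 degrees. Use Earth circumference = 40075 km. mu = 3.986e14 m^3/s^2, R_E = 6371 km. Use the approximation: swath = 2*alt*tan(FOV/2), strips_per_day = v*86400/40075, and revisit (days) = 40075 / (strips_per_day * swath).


swath = 2*893.125*tan(0.2234021) = 405.8260 km
v = sqrt(mu/r) = 7407.5910 m/s = 7.4076 km/s
strips/day = v*86400/40075 = 7.4076*86400/40075 = 15.9705
coverage/day = strips * swath = 15.9705 * 405.8260 = 6481.2253 km
revisit = 40075 / 6481.2253 = 6.1832 days

6.1832 days


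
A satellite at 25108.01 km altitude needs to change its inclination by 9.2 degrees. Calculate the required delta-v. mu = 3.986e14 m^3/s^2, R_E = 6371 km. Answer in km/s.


r = 31479.0100 km = 3.147901e+07 m
V = sqrt(mu/r) = 3558.4274 m/s
di = 9.2 deg = 0.1605703 rad
dV = 2*V*sin(di/2) = 2*3558.4274*sin(0.08028515)
dV = 570.7641 m/s = 0.5707641 km/s

0.5708 km/s


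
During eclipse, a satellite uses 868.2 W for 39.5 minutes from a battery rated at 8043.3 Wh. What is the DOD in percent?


E_used = P * t / 60 = 868.2 * 39.5 / 60 = 571.5650 Wh
DOD = E_used / E_total * 100 = 571.5650 / 8043.3 * 100
DOD = 7.1061 %

7.1061 %


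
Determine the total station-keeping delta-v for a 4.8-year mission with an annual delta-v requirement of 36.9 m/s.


dV = rate * years = 36.9 * 4.8
dV = 177.1200 m/s

177.1200 m/s


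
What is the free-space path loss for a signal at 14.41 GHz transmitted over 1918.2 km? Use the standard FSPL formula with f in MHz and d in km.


f = 14.41 GHz = 14410.0000 MHz
d = 1918.2 km
FSPL = 32.44 + 20*log10(14410.0000) + 20*log10(1918.2)
FSPL = 32.44 + 83.1733 + 65.6579
FSPL = 181.2712 dB

181.2712 dB


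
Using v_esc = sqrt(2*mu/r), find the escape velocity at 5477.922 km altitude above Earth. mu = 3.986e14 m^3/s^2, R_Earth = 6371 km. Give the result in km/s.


r = 6371.0 + 5477.922 = 11848.9220 km = 1.1848922e+07 m
v_esc = sqrt(2*mu/r) = sqrt(2*3.986e14 / 1.1848922e+07)
v_esc = 8202.4620 m/s = 8.2025 km/s

8.2025 km/s


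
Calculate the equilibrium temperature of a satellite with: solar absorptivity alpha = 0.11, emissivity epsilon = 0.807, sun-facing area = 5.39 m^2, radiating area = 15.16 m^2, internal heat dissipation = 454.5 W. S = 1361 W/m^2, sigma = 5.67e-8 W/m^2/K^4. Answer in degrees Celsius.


Numerator = alpha*S*A_sun + Q_int = 0.11*1361*5.39 + 454.5 = 1261.4369 W
Denominator = eps*sigma*A_rad = 0.807*5.67e-8*15.16 = 6.936746e-07 W/K^4
T^4 = 1.8184851e+09 K^4
T = 206.5035 K = -66.6465 C

-66.6465 degrees Celsius


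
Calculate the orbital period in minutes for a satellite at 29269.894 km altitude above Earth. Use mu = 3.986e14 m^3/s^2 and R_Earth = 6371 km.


r = 35640.8940 km = 3.5640894e+07 m
T = 2*pi*sqrt(r^3/mu) = 2*pi*sqrt(4.5273677e+22 / 3.986e14)
T = 66962.8771 s = 1116.0480 min

1116.0480 minutes


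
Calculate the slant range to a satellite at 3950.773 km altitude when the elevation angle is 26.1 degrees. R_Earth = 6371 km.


h = 3950.773 km, el = 26.1 deg
d = -R_E*sin(el) + sqrt((R_E*sin(el))^2 + 2*R_E*h + h^2)
d = -6371.0000*sin(0.4555309) + sqrt((6371.0000*0.4399392)^2 + 2*6371.0000*3950.773 + 3950.773^2)
d = 5788.1509 km

5788.1509 km


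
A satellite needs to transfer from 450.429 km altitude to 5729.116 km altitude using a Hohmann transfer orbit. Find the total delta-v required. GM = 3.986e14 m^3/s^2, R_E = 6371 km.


r1 = 6821.4290 km = 6.821429e+06 m
r2 = 12100.1160 km = 1.2100116e+07 m
dv1 = sqrt(mu/r1)*(sqrt(2*r2/(r1+r2)) - 1) = 1000.7679 m/s
dv2 = sqrt(mu/r2)*(1 - sqrt(2*r1/(r1+r2))) = 865.9158 m/s
total dv = |dv1| + |dv2| = 1000.7679 + 865.9158 = 1866.6837 m/s = 1.8667 km/s

1.8667 km/s


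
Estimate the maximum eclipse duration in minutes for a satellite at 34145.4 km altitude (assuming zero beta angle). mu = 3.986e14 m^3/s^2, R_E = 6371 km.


r = 40516.4000 km
T = 1352.7148 min
Eclipse fraction = arcsin(R_E/r)/pi = arcsin(6371.0000/40516.4000)/pi
= arcsin(0.157245)/pi = 0.05026122
Eclipse duration = 0.05026122 * 1352.7148 = 67.9891 min

67.9891 minutes


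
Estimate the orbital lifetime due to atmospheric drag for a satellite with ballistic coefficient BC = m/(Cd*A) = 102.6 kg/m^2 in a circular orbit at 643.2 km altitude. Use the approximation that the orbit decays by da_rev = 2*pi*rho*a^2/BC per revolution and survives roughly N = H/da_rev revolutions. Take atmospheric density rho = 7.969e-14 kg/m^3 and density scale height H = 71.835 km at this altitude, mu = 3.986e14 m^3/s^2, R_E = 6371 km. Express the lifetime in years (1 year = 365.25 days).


a = R_E + alt = 7014.2000 km = 7.0142e+06 m
da_rev = 2*pi*rho*a^2/BC = 2*pi*7.969e-14*(7.0142e+06)^2/102.6 = 0.240100257 m per revolution
N = H/da_rev = 71835.0000 m / 0.240100257 m = 299187.5185 revolutions
P = 2*pi*sqrt(a^3/mu) = 5846.2642 s
lifetime = N*P = 299187.5185 * 5846.2642 = 1.7491293e+09 s = 20244.5519 days
years = 20244.5519 / 365.25 = 55.4266 years

55.4266 years


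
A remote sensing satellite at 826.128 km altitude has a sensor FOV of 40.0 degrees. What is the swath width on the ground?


FOV = 40.0 deg = 0.6981317 rad
swath = 2 * alt * tan(FOV/2) = 2 * 826.128 * tan(0.3490659)
swath = 2 * 826.128 * 0.3639702
swath = 601.3720 km

601.3720 km


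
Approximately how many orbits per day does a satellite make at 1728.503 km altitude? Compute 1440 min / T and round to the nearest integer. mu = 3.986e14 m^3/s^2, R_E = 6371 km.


r = 8.099503e+06 m
T = 2*pi*sqrt(r^3/mu) = 7254.3545 s = 120.9059 min
revs/day = 1440 / 120.9059 = 11.9101
Rounded: 12 revolutions per day

12 revolutions per day


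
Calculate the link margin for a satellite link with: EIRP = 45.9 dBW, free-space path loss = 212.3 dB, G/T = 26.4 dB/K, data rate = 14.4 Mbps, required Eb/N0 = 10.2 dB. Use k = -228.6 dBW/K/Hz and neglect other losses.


C/N0 = EIRP - FSPL + G/T - k = 45.9 - 212.3 + 26.4 - (-228.6)
C/N0 = 88.6000 dB-Hz
R_b = 14.4 Mbps = 1.44e+07 bps -> 10*log10(R_b) = 71.5836 dB-Hz
Eb/N0 = C/N0 - 10*log10(R_b) = 88.6000 - 71.5836 = 17.0164 dB
Margin = Eb/N0 - Eb/N0_req = 17.0164 - 10.2 = 6.8164 dB (link closes)

6.8164 dB


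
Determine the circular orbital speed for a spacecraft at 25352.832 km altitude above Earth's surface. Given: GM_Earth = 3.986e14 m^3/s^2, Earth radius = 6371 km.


r = R_E + alt = 6371.0 + 25352.832 = 31723.8320 km = 3.1723832e+07 m
v = sqrt(mu/r) = sqrt(3.986e14 / 3.1723832e+07) = 3544.6701 m/s = 3.5447 km/s

3.5447 km/s


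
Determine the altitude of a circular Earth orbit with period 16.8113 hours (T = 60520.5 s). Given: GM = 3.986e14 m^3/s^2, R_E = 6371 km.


T = 60520.5 s
r = (mu*T^2/(4*pi^2))^(1/3) = (3.986e14 * 60520.5^2 / (4*pi^2))^(1/3)
r = 3.3316614e+07 m = 33316.6140 km
alt = r - R_E = 33316.6140 - 6371 = 26945.6140 km

26945.6140 km


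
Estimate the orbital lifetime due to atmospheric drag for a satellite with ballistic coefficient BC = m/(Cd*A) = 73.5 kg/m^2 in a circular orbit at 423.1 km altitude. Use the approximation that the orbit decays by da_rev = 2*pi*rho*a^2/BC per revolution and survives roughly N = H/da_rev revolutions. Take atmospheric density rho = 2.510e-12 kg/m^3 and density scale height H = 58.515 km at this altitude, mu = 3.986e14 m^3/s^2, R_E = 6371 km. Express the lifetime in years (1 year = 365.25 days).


a = R_E + alt = 6794.1000 km = 6.7941e+06 m
da_rev = 2*pi*rho*a^2/BC = 2*pi*2.510e-12*(6.7941e+06)^2/73.5 = 9.904444 m per revolution
N = H/da_rev = 58515.0000 m / 9.904444 m = 5907.9538 revolutions
P = 2*pi*sqrt(a^3/mu) = 5573.2577 s
lifetime = N*P = 5907.9538 * 5573.2577 = 3.2926549e+07 s = 381.0943 days
years = 381.0943 / 365.25 = 1.0434 years

1.0434 years


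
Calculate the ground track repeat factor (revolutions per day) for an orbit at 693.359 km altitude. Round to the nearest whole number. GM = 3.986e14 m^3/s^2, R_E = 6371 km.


r = 7.064359e+06 m
T = 2*pi*sqrt(r^3/mu) = 5909.0867 s = 98.4848 min
revs/day = 1440 / 98.4848 = 14.6215
Rounded: 15 revolutions per day

15 revolutions per day


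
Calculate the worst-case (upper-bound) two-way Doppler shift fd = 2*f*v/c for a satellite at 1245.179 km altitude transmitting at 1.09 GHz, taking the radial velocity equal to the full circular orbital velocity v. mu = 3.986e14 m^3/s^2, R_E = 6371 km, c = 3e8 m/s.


r = 7.616179e+06 m
v = sqrt(mu/r) = 7234.3593 m/s (worst-case radial velocity)
f = 1.09 GHz = 1.09e+09 Hz
fd = 2*f*v/c = 2*1.09e+09*7234.3593/3.0e+08
fd = 52569.6777 Hz

52569.6777 Hz


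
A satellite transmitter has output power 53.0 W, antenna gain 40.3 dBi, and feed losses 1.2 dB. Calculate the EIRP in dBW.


Pt = 53.0 W = 17.2428 dBW
EIRP = Pt_dBW + Gt - losses = 17.2428 + 40.3 - 1.2 = 56.3428 dBW

56.3428 dBW


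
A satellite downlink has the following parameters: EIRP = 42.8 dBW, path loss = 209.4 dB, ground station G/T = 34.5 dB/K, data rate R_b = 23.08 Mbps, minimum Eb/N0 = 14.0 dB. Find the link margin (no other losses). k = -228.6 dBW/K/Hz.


C/N0 = EIRP - FSPL + G/T - k = 42.8 - 209.4 + 34.5 - (-228.6)
C/N0 = 96.5000 dB-Hz
R_b = 23.08 Mbps = 2.308e+07 bps -> 10*log10(R_b) = 73.6324 dB-Hz
Eb/N0 = C/N0 - 10*log10(R_b) = 96.5000 - 73.6324 = 22.8676 dB
Margin = Eb/N0 - Eb/N0_req = 22.8676 - 14.0 = 8.8676 dB (link closes)

8.8676 dB


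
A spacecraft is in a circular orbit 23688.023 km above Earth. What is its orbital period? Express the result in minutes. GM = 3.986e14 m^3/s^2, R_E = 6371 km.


r = 30059.0230 km = 3.0059023e+07 m
T = 2*pi*sqrt(r^3/mu) = 2*pi*sqrt(2.7159676e+22 / 3.986e14)
T = 51864.8961 s = 864.4149 min

864.4149 minutes


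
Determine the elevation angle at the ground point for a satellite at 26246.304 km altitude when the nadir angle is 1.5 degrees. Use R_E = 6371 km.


r = R_E + alt = 32617.3040 km
Law of sines in the satellite / Earth-center / ground-point triangle:
  sin(nadir)/R_E = sin(90 + el)/r  =>  cos(el) = (r/R_E)*sin(nadir)
cos(el) = (32617.3040 / 6371.0000) * sin(1.5 deg) = 0.1340169
el = arccos(0.1340169) = 82.2982 deg
(Earth-central angle = 90 - nadir - el = 6.2018 deg)

82.2982 degrees


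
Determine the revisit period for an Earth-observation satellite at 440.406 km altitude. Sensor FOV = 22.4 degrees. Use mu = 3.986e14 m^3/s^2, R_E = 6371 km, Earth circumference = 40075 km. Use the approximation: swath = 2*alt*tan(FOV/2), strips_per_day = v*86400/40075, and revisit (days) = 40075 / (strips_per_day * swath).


swath = 2*440.406*tan(0.1954769) = 174.4055 km
v = sqrt(mu/r) = 7649.8032 m/s = 7.6498 km/s
strips/day = v*86400/40075 = 7.6498*86400/40075 = 16.4927
coverage/day = strips * swath = 16.4927 * 174.4055 = 2876.4086 km
revisit = 40075 / 2876.4086 = 13.9323 days

13.9323 days


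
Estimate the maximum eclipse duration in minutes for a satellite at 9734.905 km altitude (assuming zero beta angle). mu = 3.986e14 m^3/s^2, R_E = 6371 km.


r = 16105.9050 km
T = 339.0296 min
Eclipse fraction = arcsin(R_E/r)/pi = arcsin(6371.0000/16105.9050)/pi
= arcsin(0.3955692)/pi = 0.1294527
Eclipse duration = 0.1294527 * 339.0296 = 43.8883 min

43.8883 minutes


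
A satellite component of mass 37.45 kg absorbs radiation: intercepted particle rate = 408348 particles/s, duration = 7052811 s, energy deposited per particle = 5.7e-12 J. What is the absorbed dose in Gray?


Total energy deposited = rate * time * E_per
  = 408348 * 7052811 * 5.7e-12 = 16.4160 J
Dose = E_total / mass = 16.4160 / 37.45
Dose = 0.4383447 Gy

0.4383 Gy


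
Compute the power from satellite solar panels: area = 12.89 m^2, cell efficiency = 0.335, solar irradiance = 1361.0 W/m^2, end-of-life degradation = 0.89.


P = area * eta * S * degradation
P = 12.89 * 0.335 * 1361.0 * 0.89
P = 5230.5319 W

5230.5319 W


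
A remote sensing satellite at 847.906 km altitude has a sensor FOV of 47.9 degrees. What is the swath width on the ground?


FOV = 47.9 deg = 0.8360127 rad
swath = 2 * alt * tan(FOV/2) = 2 * 847.906 * tan(0.4180064)
swath = 2 * 847.906 * 0.4441834
swath = 753.2516 km

753.2516 km


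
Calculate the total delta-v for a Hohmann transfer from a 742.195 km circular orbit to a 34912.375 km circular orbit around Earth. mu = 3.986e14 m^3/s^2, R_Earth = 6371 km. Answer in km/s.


r1 = 7113.1950 km = 7.113195e+06 m
r2 = 41283.3750 km = 4.1283375e+07 m
dv1 = sqrt(mu/r1)*(sqrt(2*r2/(r1+r2)) - 1) = 2291.8181 m/s
dv2 = sqrt(mu/r2)*(1 - sqrt(2*r1/(r1+r2))) = 1422.5904 m/s
total dv = |dv1| + |dv2| = 2291.8181 + 1422.5904 = 3714.4085 m/s = 3.7144 km/s

3.7144 km/s


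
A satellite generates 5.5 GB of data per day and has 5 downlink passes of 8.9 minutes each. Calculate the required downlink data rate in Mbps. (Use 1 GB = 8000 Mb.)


total contact time = 5 * 8.9 * 60 = 2670.0000 s
data = 5.5 GB = 44000.0000 Mb
rate = 44000.0000 / 2670.0000 = 16.4794 Mbps

16.4794 Mbps


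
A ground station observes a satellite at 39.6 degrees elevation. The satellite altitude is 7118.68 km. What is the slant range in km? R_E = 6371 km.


h = 7118.68 km, el = 39.6 deg
d = -R_E*sin(el) + sqrt((R_E*sin(el))^2 + 2*R_E*h + h^2)
d = -6371.0000*sin(0.6911504) + sqrt((6371.0000*0.637424)^2 + 2*6371.0000*7118.68 + 7118.68^2)
d = 8503.7549 km

8503.7549 km


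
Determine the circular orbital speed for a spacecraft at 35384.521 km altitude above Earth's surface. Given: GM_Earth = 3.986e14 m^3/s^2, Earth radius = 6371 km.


r = R_E + alt = 6371.0 + 35384.521 = 41755.5210 km = 4.1755521e+07 m
v = sqrt(mu/r) = sqrt(3.986e14 / 4.1755521e+07) = 3089.6671 m/s = 3.0897 km/s

3.0897 km/s


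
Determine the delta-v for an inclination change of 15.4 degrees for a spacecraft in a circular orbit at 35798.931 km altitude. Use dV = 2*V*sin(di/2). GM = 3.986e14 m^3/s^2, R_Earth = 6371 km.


r = 42169.9310 km = 4.2169931e+07 m
V = sqrt(mu/r) = 3074.4484 m/s
di = 15.4 deg = 0.2687807 rad
dV = 2*V*sin(di/2) = 2*3074.4484*sin(0.1343904)
dV = 823.8672 m/s = 0.8238672 km/s

0.8239 km/s


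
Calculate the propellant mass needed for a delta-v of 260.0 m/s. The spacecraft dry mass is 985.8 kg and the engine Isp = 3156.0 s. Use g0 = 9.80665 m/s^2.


ve = Isp * g0 = 3156.0 * 9.80665 = 30949.787400 m/s
mass ratio = exp(dv/ve) = exp(260.0/30949.787400) = 1.00843609
m_prop = m_dry * (mr - 1) = 985.8 * (1.00843609 - 1)
m_prop = 8.3163 kg

8.3163 kg


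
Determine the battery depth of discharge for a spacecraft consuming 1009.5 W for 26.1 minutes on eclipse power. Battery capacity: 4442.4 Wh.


E_used = P * t / 60 = 1009.5 * 26.1 / 60 = 439.1325 Wh
DOD = E_used / E_total * 100 = 439.1325 / 4442.4 * 100
DOD = 9.8850 %

9.8850 %


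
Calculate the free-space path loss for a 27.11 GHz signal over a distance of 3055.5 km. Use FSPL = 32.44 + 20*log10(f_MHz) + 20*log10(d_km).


f = 27.11 GHz = 27110.0000 MHz
d = 3055.5 km
FSPL = 32.44 + 20*log10(27110.0000) + 20*log10(3055.5)
FSPL = 32.44 + 88.6626 + 69.7016
FSPL = 190.8042 dB

190.8042 dB


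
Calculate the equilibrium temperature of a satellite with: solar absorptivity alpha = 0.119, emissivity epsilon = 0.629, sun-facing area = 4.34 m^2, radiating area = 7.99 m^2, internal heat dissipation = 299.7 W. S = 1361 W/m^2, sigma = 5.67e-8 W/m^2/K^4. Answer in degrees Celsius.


Numerator = alpha*S*A_sun + Q_int = 0.119*1361*4.34 + 299.7 = 1002.6021 W
Denominator = eps*sigma*A_rad = 0.629*5.67e-8*7.99 = 2.8495776e-07 W/K^4
T^4 = 3.5184235e+09 K^4
T = 243.5494 K = -29.6006 C

-29.6006 degrees Celsius


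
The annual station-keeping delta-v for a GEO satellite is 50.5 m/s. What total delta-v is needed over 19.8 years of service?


dV = rate * years = 50.5 * 19.8
dV = 999.9000 m/s

999.9000 m/s


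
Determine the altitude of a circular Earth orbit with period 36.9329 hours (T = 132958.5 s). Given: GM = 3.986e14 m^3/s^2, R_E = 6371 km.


T = 132958.5 s
r = (mu*T^2/(4*pi^2))^(1/3) = (3.986e14 * 132958.5^2 / (4*pi^2))^(1/3)
r = 5.6303655e+07 m = 56303.6553 km
alt = r - R_E = 56303.6553 - 6371 = 49932.6553 km

49932.6553 km


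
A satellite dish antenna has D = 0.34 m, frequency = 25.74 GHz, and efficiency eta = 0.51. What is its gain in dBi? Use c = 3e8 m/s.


lambda = c/f = 3e8 / 2.574e+10 = 0.01165501 m
G = eta*(pi*D/lambda)^2 = 0.51*(pi*0.34/0.01165501)^2
G = 4283.5351 (linear)
G = 10*log10(4283.5351) = 36.3180 dBi

36.3180 dBi


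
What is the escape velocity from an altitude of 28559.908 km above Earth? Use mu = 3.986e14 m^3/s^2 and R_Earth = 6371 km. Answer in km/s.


r = 6371.0 + 28559.908 = 34930.9080 km = 3.4930908e+07 m
v_esc = sqrt(2*mu/r) = sqrt(2*3.986e14 / 3.4930908e+07)
v_esc = 4777.2581 m/s = 4.7773 km/s

4.7773 km/s


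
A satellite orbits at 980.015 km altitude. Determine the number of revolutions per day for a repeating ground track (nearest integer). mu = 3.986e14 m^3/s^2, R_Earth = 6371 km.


r = 7.351015e+06 m
T = 2*pi*sqrt(r^3/mu) = 6272.3774 s = 104.5396 min
revs/day = 1440 / 104.5396 = 13.7747
Rounded: 14 revolutions per day

14 revolutions per day


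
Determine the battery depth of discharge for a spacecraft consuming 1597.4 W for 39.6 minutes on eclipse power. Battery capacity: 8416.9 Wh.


E_used = P * t / 60 = 1597.4 * 39.6 / 60 = 1054.2840 Wh
DOD = E_used / E_total * 100 = 1054.2840 / 8416.9 * 100
DOD = 12.5258 %

12.5258 %


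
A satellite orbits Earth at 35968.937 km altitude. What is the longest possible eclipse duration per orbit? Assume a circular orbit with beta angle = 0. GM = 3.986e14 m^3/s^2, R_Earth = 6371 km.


r = 42339.9370 km
T = 1445.0580 min
Eclipse fraction = arcsin(R_E/r)/pi = arcsin(6371.0000/42339.9370)/pi
= arcsin(0.1504726)/pi = 0.04807953
Eclipse duration = 0.04807953 * 1445.0580 = 69.4777 min

69.4777 minutes


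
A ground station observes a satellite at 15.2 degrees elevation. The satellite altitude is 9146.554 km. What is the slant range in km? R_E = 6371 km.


h = 9146.554 km, el = 15.2 deg
d = -R_E*sin(el) + sqrt((R_E*sin(el))^2 + 2*R_E*h + h^2)
d = -6371.0000*sin(0.26529) + sqrt((6371.0000*0.2621892)^2 + 2*6371.0000*9146.554 + 9146.554^2)
d = 12577.2277 km

12577.2277 km


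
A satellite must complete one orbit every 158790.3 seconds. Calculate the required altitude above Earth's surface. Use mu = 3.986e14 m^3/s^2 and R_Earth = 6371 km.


T = 158790.3 s
r = (mu*T^2/(4*pi^2))^(1/3) = (3.986e14 * 158790.3^2 / (4*pi^2))^(1/3)
r = 6.3378482e+07 m = 63378.4819 km
alt = r - R_E = 63378.4819 - 6371 = 57007.4819 km

57007.4819 km


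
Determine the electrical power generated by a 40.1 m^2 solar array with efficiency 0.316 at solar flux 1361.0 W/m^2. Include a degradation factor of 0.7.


P = area * eta * S * degradation
P = 40.1 * 0.316 * 1361.0 * 0.7
P = 12072.2333 W

12072.2333 W


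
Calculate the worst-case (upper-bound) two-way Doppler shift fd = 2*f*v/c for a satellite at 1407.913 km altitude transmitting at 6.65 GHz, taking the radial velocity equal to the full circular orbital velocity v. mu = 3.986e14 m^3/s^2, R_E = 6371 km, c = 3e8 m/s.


r = 7.778913e+06 m
v = sqrt(mu/r) = 7158.2884 m/s (worst-case radial velocity)
f = 6.65 GHz = 6.65e+09 Hz
fd = 2*f*v/c = 2*6.65e+09*7158.2884/3.0e+08
fd = 317350.7845 Hz

317350.7845 Hz


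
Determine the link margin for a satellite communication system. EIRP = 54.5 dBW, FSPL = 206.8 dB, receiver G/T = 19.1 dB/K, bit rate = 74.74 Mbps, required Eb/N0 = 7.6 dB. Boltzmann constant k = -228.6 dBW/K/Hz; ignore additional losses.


C/N0 = EIRP - FSPL + G/T - k = 54.5 - 206.8 + 19.1 - (-228.6)
C/N0 = 95.4000 dB-Hz
R_b = 74.74 Mbps = 7.474e+07 bps -> 10*log10(R_b) = 78.7355 dB-Hz
Eb/N0 = C/N0 - 10*log10(R_b) = 95.4000 - 78.7355 = 16.6645 dB
Margin = Eb/N0 - Eb/N0_req = 16.6645 - 7.6 = 9.0645 dB (link closes)

9.0645 dB


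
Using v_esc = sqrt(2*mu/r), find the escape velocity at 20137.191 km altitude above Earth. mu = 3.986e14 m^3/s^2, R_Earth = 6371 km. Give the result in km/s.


r = 6371.0 + 20137.191 = 26508.1910 km = 2.6508191e+07 m
v_esc = sqrt(2*mu/r) = sqrt(2*3.986e14 / 2.6508191e+07)
v_esc = 5483.9514 m/s = 5.4840 km/s

5.4840 km/s


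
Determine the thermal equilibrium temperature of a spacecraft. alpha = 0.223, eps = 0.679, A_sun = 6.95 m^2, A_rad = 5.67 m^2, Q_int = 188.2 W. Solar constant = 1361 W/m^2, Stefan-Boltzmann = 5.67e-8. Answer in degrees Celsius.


Numerator = alpha*S*A_sun + Q_int = 0.223*1361*6.95 + 188.2 = 2297.5458 W
Denominator = eps*sigma*A_rad = 0.679*5.67e-8*5.67 = 2.1829103e-07 W/K^4
T^4 = 1.052515e+10 K^4
T = 320.3001 K = 47.1501 C

47.1501 degrees Celsius


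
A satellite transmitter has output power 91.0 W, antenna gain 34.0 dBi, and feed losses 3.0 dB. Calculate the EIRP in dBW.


Pt = 91.0 W = 19.5904 dBW
EIRP = Pt_dBW + Gt - losses = 19.5904 + 34.0 - 3.0 = 50.5904 dBW

50.5904 dBW


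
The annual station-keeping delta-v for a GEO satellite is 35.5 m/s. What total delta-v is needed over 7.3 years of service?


dV = rate * years = 35.5 * 7.3
dV = 259.1500 m/s

259.1500 m/s


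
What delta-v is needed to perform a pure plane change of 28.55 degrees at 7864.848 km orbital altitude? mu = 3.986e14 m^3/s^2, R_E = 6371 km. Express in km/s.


r = 14235.8480 km = 1.4235848e+07 m
V = sqrt(mu/r) = 5291.4778 m/s
di = 28.55 deg = 0.4982915 rad
dV = 2*V*sin(di/2) = 2*5291.4778*sin(0.2491458)
dV = 2609.5047 m/s = 2.6095 km/s

2.6095 km/s


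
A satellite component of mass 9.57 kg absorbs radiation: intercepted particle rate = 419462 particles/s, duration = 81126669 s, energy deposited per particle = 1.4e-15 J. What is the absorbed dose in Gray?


Total energy deposited = rate * time * E_per
  = 419462 * 81126669 * 1.4e-15 = 0.04764138 J
Dose = E_total / mass = 0.04764138 / 9.57
Dose = 0.0049782 Gy

0.0050 Gy


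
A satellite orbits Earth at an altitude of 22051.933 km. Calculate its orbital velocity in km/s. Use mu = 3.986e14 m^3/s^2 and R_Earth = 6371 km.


r = R_E + alt = 6371.0 + 22051.933 = 28422.9330 km = 2.8422933e+07 m
v = sqrt(mu/r) = sqrt(3.986e14 / 2.8422933e+07) = 3744.8481 m/s = 3.7448 km/s

3.7448 km/s


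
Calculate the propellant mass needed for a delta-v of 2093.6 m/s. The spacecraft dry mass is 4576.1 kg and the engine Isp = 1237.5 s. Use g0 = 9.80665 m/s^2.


ve = Isp * g0 = 1237.5 * 9.80665 = 12135.729375 m/s
mass ratio = exp(dv/ve) = exp(2093.6/12135.729375) = 1.18829010
m_prop = m_dry * (mr - 1) = 4576.1 * (1.18829010 - 1)
m_prop = 861.6343 kg

861.6343 kg


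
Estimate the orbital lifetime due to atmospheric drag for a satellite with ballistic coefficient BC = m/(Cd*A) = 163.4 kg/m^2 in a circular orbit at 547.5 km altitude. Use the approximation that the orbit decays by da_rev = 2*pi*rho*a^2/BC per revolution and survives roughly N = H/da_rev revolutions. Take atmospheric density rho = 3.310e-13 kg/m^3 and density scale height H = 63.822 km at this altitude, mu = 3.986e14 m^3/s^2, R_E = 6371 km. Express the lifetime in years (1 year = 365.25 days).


a = R_E + alt = 6918.5000 km = 6.9185e+06 m
da_rev = 2*pi*rho*a^2/BC = 2*pi*3.310e-13*(6.9185e+06)^2/163.4 = 0.609227783 m per revolution
N = H/da_rev = 63822.0000 m / 0.609227783 m = 104758.8468 revolutions
P = 2*pi*sqrt(a^3/mu) = 5727.0258 s
lifetime = N*P = 104758.8468 * 5727.0258 = 5.9995662e+08 s = 6943.9423 days
years = 6943.9423 / 365.25 = 19.0115 years

19.0115 years


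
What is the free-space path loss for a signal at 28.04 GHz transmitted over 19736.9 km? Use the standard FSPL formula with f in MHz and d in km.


f = 28.04 GHz = 28040.0000 MHz
d = 19736.9 km
FSPL = 32.44 + 20*log10(28040.0000) + 20*log10(19736.9)
FSPL = 32.44 + 88.9556 + 85.9056
FSPL = 207.3011 dB

207.3011 dB


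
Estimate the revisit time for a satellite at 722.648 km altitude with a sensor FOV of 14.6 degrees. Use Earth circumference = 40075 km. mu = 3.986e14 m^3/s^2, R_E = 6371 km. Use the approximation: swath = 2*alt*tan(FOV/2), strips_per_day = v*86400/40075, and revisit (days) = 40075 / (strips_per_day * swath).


swath = 2*722.648*tan(0.127409) = 185.1467 km
v = sqrt(mu/r) = 7496.0734 m/s = 7.4961 km/s
strips/day = v*86400/40075 = 7.4961*86400/40075 = 16.1612
coverage/day = strips * swath = 16.1612 * 185.1467 = 2992.1957 km
revisit = 40075 / 2992.1957 = 13.3932 days

13.3932 days


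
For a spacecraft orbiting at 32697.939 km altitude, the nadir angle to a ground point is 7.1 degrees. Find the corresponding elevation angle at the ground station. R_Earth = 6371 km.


r = R_E + alt = 39068.9390 km
Law of sines in the satellite / Earth-center / ground-point triangle:
  sin(nadir)/R_E = sin(90 + el)/r  =>  cos(el) = (r/R_E)*sin(nadir)
cos(el) = (39068.9390 / 6371.0000) * sin(7.1 deg) = 0.7579624
el = arccos(0.7579624) = 40.7151 deg
(Earth-central angle = 90 - nadir - el = 42.1849 deg)

40.7151 degrees


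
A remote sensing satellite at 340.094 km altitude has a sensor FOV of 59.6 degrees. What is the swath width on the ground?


FOV = 59.6 deg = 1.0402 rad
swath = 2 * alt * tan(FOV/2) = 2 * 340.094 * tan(0.5201081)
swath = 2 * 340.094 * 0.5727054
swath = 389.5473 km

389.5473 km


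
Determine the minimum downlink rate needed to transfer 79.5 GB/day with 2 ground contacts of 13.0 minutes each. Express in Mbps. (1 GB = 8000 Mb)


total contact time = 2 * 13.0 * 60 = 1560.0000 s
data = 79.5 GB = 636000.0000 Mb
rate = 636000.0000 / 1560.0000 = 407.6923 Mbps

407.6923 Mbps


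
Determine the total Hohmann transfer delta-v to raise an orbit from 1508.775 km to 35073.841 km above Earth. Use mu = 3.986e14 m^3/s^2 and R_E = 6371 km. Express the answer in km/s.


r1 = 7879.7750 km = 7.879775e+06 m
r2 = 41444.8410 km = 4.1444841e+07 m
dv1 = sqrt(mu/r1)*(sqrt(2*r2/(r1+r2)) - 1) = 2107.6556 m/s
dv2 = sqrt(mu/r2)*(1 - sqrt(2*r1/(r1+r2))) = 1348.2601 m/s
total dv = |dv1| + |dv2| = 2107.6556 + 1348.2601 = 3455.9157 m/s = 3.4559 km/s

3.4559 km/s


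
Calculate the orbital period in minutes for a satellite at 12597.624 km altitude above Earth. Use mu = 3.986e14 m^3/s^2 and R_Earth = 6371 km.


r = 18968.6240 km = 1.8968624e+07 m
T = 2*pi*sqrt(r^3/mu) = 2*pi*sqrt(6.8250759e+21 / 3.986e14)
T = 25999.4980 s = 433.3250 min

433.3250 minutes


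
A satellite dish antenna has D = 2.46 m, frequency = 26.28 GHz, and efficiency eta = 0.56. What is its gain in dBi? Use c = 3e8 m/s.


lambda = c/f = 3e8 / 2.628e+10 = 0.01141553 m
G = eta*(pi*D/lambda)^2 = 0.56*(pi*2.46/0.01141553)^2
G = 256664.7332 (linear)
G = 10*log10(256664.7332) = 54.0937 dBi

54.0937 dBi


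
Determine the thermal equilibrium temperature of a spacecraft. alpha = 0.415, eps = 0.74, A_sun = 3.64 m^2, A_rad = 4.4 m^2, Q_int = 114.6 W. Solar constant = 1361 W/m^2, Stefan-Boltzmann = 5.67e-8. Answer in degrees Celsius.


Numerator = alpha*S*A_sun + Q_int = 0.415*1361*3.64 + 114.6 = 2170.5266 W
Denominator = eps*sigma*A_rad = 0.74*5.67e-8*4.4 = 1.846152e-07 W/K^4
T^4 = 1.1757031e+10 K^4
T = 329.2869 K = 56.1369 C

56.1369 degrees Celsius


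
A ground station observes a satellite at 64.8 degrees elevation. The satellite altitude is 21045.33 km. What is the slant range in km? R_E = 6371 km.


h = 21045.33 km, el = 64.8 deg
d = -R_E*sin(el) + sqrt((R_E*sin(el))^2 + 2*R_E*h + h^2)
d = -6371.0000*sin(1.1310) + sqrt((6371.0000*0.9048271)^2 + 2*6371.0000*21045.33 + 21045.33^2)
d = 21517.1491 km

21517.1491 km
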